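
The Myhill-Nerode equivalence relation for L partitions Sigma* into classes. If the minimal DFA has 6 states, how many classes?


Myhill-Nerode theorem:
Number of equivalence classes = number of states in minimal DFA
Minimal DFA states = 6
Therefore equivalence classes = 6

6


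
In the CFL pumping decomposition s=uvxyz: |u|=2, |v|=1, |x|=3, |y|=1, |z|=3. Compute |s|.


|s| = |u| + |v| + |x| + |y| + |z|
= 2 + 1 + 3 + 1 + 3
= 3 + 3 + 4
= 6 + 4
= 10

10


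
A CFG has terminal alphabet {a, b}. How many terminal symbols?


Terminal symbols: a, b
Counting each: a (#1), b (#2)
Total = 2

2


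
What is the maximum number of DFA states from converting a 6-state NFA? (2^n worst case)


NFA has 6 states
Subset construction: each DFA state = subset of NFA states
Maximum subsets = 2^6
2^6 = 64

64


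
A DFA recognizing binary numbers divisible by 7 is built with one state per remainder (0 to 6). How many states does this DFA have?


Divisibility by 7 is tracked via the remainder mod 7: 0, 1, ..., 6
The construction assigns one state to each remainder
Number of remainders = 7

7


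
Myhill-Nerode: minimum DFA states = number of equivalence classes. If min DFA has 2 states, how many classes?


Myhill-Nerode theorem:
Number of equivalence classes = number of states in minimal DFA
Minimal DFA states = 2
Therefore equivalence classes = 2

2


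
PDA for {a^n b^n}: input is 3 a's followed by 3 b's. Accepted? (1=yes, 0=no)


Language requires equal numbers of a's and b's
PDA pushes for each 'a', pops for each 'b'
Number of a's = 3
Number of b's = 3
3 == 3 -> Accept

1


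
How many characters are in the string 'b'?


String: 'b'
Counting characters:
  'b' appears 1 time(s)
Total length = 0 + 1 = 1

1


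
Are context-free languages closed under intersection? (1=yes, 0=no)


CFL closure properties:
  Closed under: union, concatenation, Kleene star
  NOT closed under: intersection, complement
Operation 'intersection' is in not-closed list -> No (not closed)

0


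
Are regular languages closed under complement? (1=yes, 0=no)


Regular languages are closed under:
- Union (DFA product construction)
- Intersection (DFA product construction)
- Complement (swap accept/reject states)
- Concatenation (NFA construction)
- Kleene star (NFA construction)
complement is in this list
Therefore: closed

1


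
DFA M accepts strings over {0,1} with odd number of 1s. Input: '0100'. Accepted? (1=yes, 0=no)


DFA has 2 states: q_even (start, accept=no) and q_odd
Processing string '0100' character by character:
  Position 0: read '0', 1-count=0 -> q_even (no change)
  Position 1: read '1', 1-count=1 -> q_odd
  Position 2: read '0', 1-count=1 -> q_odd (no change)
  Position 3: read '0', 1-count=1 -> q_odd (no change)
Final state: q_odd, total 1s = 1 (odd); the DFA requires an odd count -> accept

1


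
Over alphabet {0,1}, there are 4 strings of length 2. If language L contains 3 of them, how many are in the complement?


Alphabet: {0,1}
String length: 2
Total strings of length 2 = 2^2 = 4
Strings in L = 3
Complement = total - |L|
= 4 - 3
= 1

1


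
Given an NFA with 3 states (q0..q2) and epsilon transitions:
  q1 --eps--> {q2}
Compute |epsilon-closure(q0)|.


Starting from q0
Initialize closure = {q0}
q0 has no outgoing epsilon transitions -> nothing to add
Final closure: {q0}
Size = 1

1


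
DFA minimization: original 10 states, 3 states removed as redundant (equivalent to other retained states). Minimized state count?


Original DFA: 10 states
Redundant states removed: 3
Minimized states = original - removed
= 10 - 3
= 7

7


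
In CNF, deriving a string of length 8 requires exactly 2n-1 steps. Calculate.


Chomsky Normal Form derivation:
String length n = 8
Each step either:
  - Splits a nonterminal into two (n-1 such steps)
  - Converts a nonterminal to terminal (n such steps)
Total = (n-1) + n = 2n - 1
= 2(8) - 1
= 16 - 1
= 15

15


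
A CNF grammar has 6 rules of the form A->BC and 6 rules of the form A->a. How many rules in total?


CNF allows two rule forms:
  A -> BC (binary): 6 rules
  A -> a (terminal): 6 rules
Total = 6 + 6 = 12

12


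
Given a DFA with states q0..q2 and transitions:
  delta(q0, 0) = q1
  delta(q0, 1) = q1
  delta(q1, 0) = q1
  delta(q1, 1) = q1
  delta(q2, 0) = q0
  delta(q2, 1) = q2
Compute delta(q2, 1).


Looking up transition function:
delta(q2, 1) in the table
Row: q2, Column: 1
Result: q2

q2


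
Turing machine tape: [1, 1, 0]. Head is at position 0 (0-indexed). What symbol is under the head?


Tape: [1, 1, 0]
Positions: 0 1 2
Values:    1 1 0
Head at position 0
tape[0] = 1

1


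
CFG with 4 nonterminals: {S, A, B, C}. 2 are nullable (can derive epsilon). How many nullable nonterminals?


Nonterminals: {S, A, B, C}
A nonterminal is nullable if it can derive epsilon
Counting nullable nonterminals: 2
Total nullable = 2

2


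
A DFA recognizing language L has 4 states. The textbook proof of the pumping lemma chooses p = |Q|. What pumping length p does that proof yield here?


Pumping lemma for regular languages (standard proof):
Take p = |Q|, the number of DFA states.
Any string of length >= |Q| passes through |Q|+1 states while reading its first |Q| symbols,
so by pigeonhole some state repeats, giving the loop that can be pumped.
Here |Q| = 4
Therefore the proof uses p = 4

4


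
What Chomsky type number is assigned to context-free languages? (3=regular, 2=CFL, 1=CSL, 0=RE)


Chomsky hierarchy levels:
  Type 3: Regular (DFA/NFA/regex)
  Type 2: Context-free (PDA)
  Type 1: Context-sensitive
  Type 0: Recursively enumerable (TM)
'context-free' corresponds to Type 2

2


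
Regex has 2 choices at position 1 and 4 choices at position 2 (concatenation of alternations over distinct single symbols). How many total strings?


First group: 2 alternatives
Second group: 4 alternatives
Concatenation: each choice from group 1 pairs with each from group 2
Total = 2 x 4 = 8

8


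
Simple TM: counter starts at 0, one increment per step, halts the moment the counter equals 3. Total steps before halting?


Counter starts at 0. Counting sequence:
  Step 1: counter = 1
  Step 2: counter = 2
  Step 3: counter = 3
Counter reached 3 -> halt
Total steps = 3

3


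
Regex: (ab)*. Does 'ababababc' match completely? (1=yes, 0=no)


Pattern: (ab)*
String: 'ababababc'
Pattern requires: zero or more repetitions of 'ab'
Length 9 is odd -> cannot be (ab)* -> no match
Result: 0

0


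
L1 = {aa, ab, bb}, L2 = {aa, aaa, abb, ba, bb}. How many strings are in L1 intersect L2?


L1 = {aa, ab, bb}
L2 = {aa, aaa, abb, ba, bb}
Checking each string in L1 against L2:
  'aa': in L2? Yes
  'ab': in L2? No
  'bb': in L2? Yes
Intersection = {aa, bb}
|L1 ∩ L2| = 2

2


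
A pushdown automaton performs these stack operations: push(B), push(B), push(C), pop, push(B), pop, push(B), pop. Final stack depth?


Tracing stack operations:
  push(B) -> stack = [B], depth=1
  push(B) -> stack = [B,B], depth=2
  push(C) -> stack = [B,B,C], depth=3
  pop -> removed C, stack = [B,B], depth=2
  push(B) -> stack = [B,B,B], depth=3
  pop -> removed B, stack = [B,B], depth=2
  push(B) -> stack = [B,B,B], depth=3
  pop -> removed B, stack = [B,B], depth=2
Final depth = 2

2


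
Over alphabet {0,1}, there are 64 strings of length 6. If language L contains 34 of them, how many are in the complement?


Alphabet: {0,1}
String length: 6
Total strings of length 6 = 2^6 = 64
Strings in L = 34
Complement = total - |L|
= 64 - 34
= 30

30


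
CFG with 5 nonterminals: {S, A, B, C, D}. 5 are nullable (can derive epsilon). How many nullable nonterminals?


Nonterminals: {S, A, B, C, D}
A nonterminal is nullable if it can derive epsilon
Counting nullable nonterminals: 5
Total nullable = 5

5


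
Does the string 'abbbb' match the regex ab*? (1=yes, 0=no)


Pattern: ab*
String: 'abbbb'
Pattern requires: exactly one 'a' followed by zero or more 'b's
First char is 'a' -> OK
Rest 'bbbb': all b's? Yes
Result: 1

1


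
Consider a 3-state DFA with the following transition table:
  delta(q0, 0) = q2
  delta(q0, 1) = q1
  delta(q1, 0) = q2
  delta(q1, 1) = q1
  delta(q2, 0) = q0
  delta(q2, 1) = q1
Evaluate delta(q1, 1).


Looking up transition function:
delta(q1, 1) in the table
Row: q1, Column: 1
Result: q1

q1


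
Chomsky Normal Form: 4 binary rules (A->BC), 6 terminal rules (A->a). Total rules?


CNF allows two rule forms:
  A -> BC (binary): 4 rules
  A -> a (terminal): 6 rules
Total = 4 + 6 = 10

10


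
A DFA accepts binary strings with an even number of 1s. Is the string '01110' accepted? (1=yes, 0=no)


DFA has 2 states: q_even (start, accept=yes) and q_odd
Processing string '01110' character by character:
  Position 0: read '0', 1-count=0 -> q_even (no change)
  Position 1: read '1', 1-count=1 -> q_odd
  Position 2: read '1', 1-count=2 -> q_even
  Position 3: read '1', 1-count=3 -> q_odd
  Position 4: read '0', 1-count=3 -> q_odd (no change)
Final state: q_odd, total 1s = 3 (odd); the DFA requires an even count -> reject

0


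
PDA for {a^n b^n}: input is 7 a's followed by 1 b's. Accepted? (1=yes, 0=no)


Language requires equal numbers of a's and b's
PDA pushes for each 'a', pops for each 'b'
Number of a's = 7
Number of b's = 1
7 != 1 -> Reject

0


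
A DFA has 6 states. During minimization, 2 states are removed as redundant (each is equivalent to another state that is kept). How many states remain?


Original DFA: 6 states
Redundant states removed: 2
Minimized states = original - removed
= 6 - 2
= 4

4


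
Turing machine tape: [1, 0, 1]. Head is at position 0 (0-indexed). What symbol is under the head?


Tape: [1, 0, 1]
Positions: 0 1 2
Values:    1 0 1
Head at position 0
tape[0] = 1

1


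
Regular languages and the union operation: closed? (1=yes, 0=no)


Regular languages are closed under all standard operations:
- Union: Yes (product construction)
- Intersection: Yes (product construction)
- Complement: Yes (swap accept/reject)
- Concatenation: Yes (NFA construction)
Operation: union -> Closed

1


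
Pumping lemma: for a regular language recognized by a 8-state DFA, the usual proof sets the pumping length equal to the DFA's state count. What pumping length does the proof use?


Pumping lemma for regular languages (standard proof):
Take p = |Q|, the number of DFA states.
Any string of length >= |Q| passes through |Q|+1 states while reading its first |Q| symbols,
so by pigeonhole some state repeats, giving the loop that can be pumped.
Here |Q| = 8
Therefore the proof uses p = 8

8


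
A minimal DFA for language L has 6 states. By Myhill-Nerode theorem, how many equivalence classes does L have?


Myhill-Nerode theorem:
Number of equivalence classes = number of states in minimal DFA
Minimal DFA states = 6
Therefore equivalence classes = 6

6


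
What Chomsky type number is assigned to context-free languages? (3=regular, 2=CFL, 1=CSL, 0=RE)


Chomsky hierarchy levels:
  Type 3: Regular (DFA/NFA/regex)
  Type 2: Context-free (PDA)
  Type 1: Context-sensitive
  Type 0: Recursively enumerable (TM)
'context-free' corresponds to Type 2

2


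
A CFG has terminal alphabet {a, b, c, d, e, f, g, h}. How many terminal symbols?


Terminal symbols: a, b, c, d, e, f, g, h
Counting each: a (#1), b (#2), c (#3), d (#4), e (#5), f (#6), g (#7), h (#8)
Total = 8

8


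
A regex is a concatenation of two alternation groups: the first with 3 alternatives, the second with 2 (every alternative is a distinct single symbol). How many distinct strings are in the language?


First group: 3 alternatives
Second group: 2 alternatives
Concatenation: each choice from group 1 pairs with each from group 2
Total = 3 x 2 = 6

6


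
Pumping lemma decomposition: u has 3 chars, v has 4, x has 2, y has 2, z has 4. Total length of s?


|s| = |u| + |v| + |x| + |y| + |z|
= 3 + 4 + 2 + 2 + 4
= 7 + 2 + 6
= 9 + 6
= 15

15


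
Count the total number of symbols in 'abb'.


String: 'abb'
Counting characters:
  'a' appears 1 time(s)
  'b' appears 2 time(s)
Total length = 1 + 2 = 3

3


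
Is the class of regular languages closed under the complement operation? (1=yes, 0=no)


Regular languages are closed under:
- Union (DFA product construction)
- Intersection (DFA product construction)
- Complement (swap accept/reject states)
- Concatenation (NFA construction)
- Kleene star (NFA construction)
complement is in this list
Therefore: closed

1


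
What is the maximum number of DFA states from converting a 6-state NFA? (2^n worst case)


NFA has 6 states
Subset construction: each DFA state = subset of NFA states
Maximum subsets = 2^6
2^6 = 64

64


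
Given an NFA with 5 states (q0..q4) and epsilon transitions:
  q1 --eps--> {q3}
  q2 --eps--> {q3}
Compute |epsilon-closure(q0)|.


Starting from q0
Initialize closure = {q0}
q0 has no outgoing epsilon transitions -> nothing to add
Final closure: {q0}
Size = 1

1


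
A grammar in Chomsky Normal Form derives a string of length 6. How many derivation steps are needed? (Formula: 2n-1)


Chomsky Normal Form derivation:
String length n = 6
Each step either:
  - Splits a nonterminal into two (n-1 such steps)
  - Converts a nonterminal to terminal (n such steps)
Total = (n-1) + n = 2n - 1
= 2(6) - 1
= 12 - 1
= 11

11


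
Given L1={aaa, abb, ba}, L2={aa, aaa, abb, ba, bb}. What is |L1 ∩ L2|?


L1 = {aaa, abb, ba}
L2 = {aa, aaa, abb, ba, bb}
Checking each string in L1 against L2:
  'aaa': in L2? Yes
  'abb': in L2? Yes
  'ba': in L2? Yes
Intersection = {aaa, abb, ba}
|L1 ∩ L2| = 3

3


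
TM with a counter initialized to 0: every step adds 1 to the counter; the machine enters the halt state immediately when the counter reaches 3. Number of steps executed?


Counter starts at 0. Counting sequence:
  Step 1: counter = 1
  Step 2: counter = 2
  Step 3: counter = 3
Counter reached 3 -> halt
Total steps = 3

3


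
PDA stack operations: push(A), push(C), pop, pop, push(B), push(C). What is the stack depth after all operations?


Tracing stack operations:
  push(A) -> stack = [A], depth=1
  push(C) -> stack = [A,C], depth=2
  pop -> removed C, stack = [A], depth=1
  pop -> removed A, stack = [], depth=0
  push(B) -> stack = [B], depth=1
  push(C) -> stack = [B,C], depth=2
Final depth = 2

2


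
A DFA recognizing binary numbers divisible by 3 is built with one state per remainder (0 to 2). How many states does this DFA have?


Divisibility by 3 is tracked via the remainder mod 3: 0, 1, ..., 2
The construction assigns one state to each remainder
Number of remainders = 3

3


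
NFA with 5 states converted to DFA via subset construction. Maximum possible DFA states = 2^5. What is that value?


NFA has 5 states
Subset construction: each DFA state = subset of NFA states
Maximum subsets = 2^5
2^5 = 32

32


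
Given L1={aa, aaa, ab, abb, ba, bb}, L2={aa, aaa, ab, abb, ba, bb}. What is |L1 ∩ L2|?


L1 = {aa, aaa, ab, abb, ba, bb}
L2 = {aa, aaa, ab, abb, ba, bb}
Checking each string in L1 against L2:
  'aa': in L2? Yes
  'aaa': in L2? Yes
  'ab': in L2? Yes
  'abb': in L2? Yes
  'ba': in L2? Yes
  'bb': in L2? Yes
Intersection = {aa, aaa, ab, abb, ba, bb}
|L1 ∩ L2| = 6

6


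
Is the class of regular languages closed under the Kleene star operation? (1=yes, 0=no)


Regular languages are closed under:
- Union (DFA product construction)
- Intersection (DFA product construction)
- Complement (swap accept/reject states)
- Concatenation (NFA construction)
- Kleene star (NFA construction)
Kleene star is in this list
Therefore: closed

1


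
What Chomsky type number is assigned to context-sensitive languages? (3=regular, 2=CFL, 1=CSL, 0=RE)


Chomsky hierarchy levels:
  Type 3: Regular (DFA/NFA/regex)
  Type 2: Context-free (PDA)
  Type 1: Context-sensitive
  Type 0: Recursively enumerable (TM)
'context-sensitive' corresponds to Type 1

1


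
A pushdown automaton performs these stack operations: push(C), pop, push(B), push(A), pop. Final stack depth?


Tracing stack operations:
  push(C) -> stack = [C], depth=1
  pop -> removed C, stack = [], depth=0
  push(B) -> stack = [B], depth=1
  push(A) -> stack = [B,A], depth=2
  pop -> removed A, stack = [B], depth=1
Final depth = 1

1


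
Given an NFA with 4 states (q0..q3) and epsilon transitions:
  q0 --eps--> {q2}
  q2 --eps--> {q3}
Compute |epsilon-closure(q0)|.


Starting from q0
Initialize closure = {q0}
Follow epsilon from q0 -> add q2
Follow epsilon from q2 -> add q3
Final closure: {q0, q2, q3}
Size = 3

3


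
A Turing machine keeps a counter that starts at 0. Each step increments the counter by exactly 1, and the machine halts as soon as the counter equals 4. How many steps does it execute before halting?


Counter starts at 0. Counting sequence:
  Step 1: counter = 1
  Step 2: counter = 2
  Step 3: counter = 3
  Step 4: counter = 4
Counter reached 4 -> halt
Total steps = 4

4


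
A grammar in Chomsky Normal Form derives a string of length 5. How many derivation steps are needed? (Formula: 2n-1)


Chomsky Normal Form derivation:
String length n = 5
Each step either:
  - Splits a nonterminal into two (n-1 such steps)
  - Converts a nonterminal to terminal (n such steps)
Total = (n-1) + n = 2n - 1
= 2(5) - 1
= 10 - 1
= 9

9


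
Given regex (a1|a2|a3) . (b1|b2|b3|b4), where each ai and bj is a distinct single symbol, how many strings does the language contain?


First group: 3 alternatives
Second group: 4 alternatives
Concatenation: each choice from group 1 pairs with each from group 2
Total = 3 x 4 = 12

12


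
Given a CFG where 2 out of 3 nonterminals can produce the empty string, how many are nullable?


Nonterminals: {S, A, B}
A nonterminal is nullable if it can derive epsilon
Counting nullable nonterminals: 2
Total nullable = 2

2


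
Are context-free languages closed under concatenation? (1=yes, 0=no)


CFL closure properties:
  Closed under: union, concatenation, Kleene star
  NOT closed under: intersection, complement
Operation 'concatenation' is in closed list -> Yes (closed)

1


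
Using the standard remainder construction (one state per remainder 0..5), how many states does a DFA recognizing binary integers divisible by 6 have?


Divisibility by 6 is tracked via the remainder mod 6: 0, 1, ..., 5
The construction assigns one state to each remainder
Number of remainders = 6

6


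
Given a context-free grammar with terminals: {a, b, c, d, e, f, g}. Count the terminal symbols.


Terminal symbols: a, b, c, d, e, f, g
Counting each: a (#1), b (#2), c (#3), d (#4), e (#5), f (#6), g (#7)
Total = 7

7


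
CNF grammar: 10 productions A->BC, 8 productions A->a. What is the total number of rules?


CNF allows two rule forms:
  A -> BC (binary): 10 rules
  A -> a (terminal): 8 rules
Total = 10 + 8 = 18

18


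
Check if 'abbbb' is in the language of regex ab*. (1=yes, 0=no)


Pattern: ab*
String: 'abbbb'
Pattern requires: exactly one 'a' followed by zero or more 'b's
First char is 'a' -> OK
Rest 'bbbb': all b's? Yes
Result: 1

1


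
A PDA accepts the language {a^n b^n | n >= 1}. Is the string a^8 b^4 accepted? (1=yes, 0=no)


Language requires equal numbers of a's and b's
PDA pushes for each 'a', pops for each 'b'
Number of a's = 8
Number of b's = 4
8 != 4 -> Reject

0


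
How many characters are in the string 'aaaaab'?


String: 'aaaaab'
Counting characters:
  'a' appears 5 time(s)
  'b' appears 1 time(s)
Total length = 5 + 1 = 6

6


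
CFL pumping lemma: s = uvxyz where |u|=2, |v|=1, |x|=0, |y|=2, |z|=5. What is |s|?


|s| = |u| + |v| + |x| + |y| + |z|
= 2 + 1 + 0 + 2 + 5
= 3 + 0 + 7
= 3 + 7
= 10

10


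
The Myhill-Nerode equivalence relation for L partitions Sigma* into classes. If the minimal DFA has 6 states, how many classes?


Myhill-Nerode theorem:
Number of equivalence classes = number of states in minimal DFA
Minimal DFA states = 6
Therefore equivalence classes = 6

6


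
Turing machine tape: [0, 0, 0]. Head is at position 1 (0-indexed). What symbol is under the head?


Tape: [0, 0, 0]
Positions: 0 1 2
Values:    0 0 0
Head at position 1
tape[1] = 0

0


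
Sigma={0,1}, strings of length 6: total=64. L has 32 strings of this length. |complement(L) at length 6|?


Alphabet: {0,1}
String length: 6
Total strings of length 6 = 2^6 = 64
Strings in L = 32
Complement = total - |L|
= 64 - 32
= 32

32


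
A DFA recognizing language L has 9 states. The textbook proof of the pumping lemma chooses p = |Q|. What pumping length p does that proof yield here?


Pumping lemma for regular languages (standard proof):
Take p = |Q|, the number of DFA states.
Any string of length >= |Q| passes through |Q|+1 states while reading its first |Q| symbols,
so by pigeonhole some state repeats, giving the loop that can be pumped.
Here |Q| = 9
Therefore the proof uses p = 9

9


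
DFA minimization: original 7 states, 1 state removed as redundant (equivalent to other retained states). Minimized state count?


Original DFA: 7 states
Redundant states removed: 1
Minimized states = original - removed
= 7 - 1
= 6

6


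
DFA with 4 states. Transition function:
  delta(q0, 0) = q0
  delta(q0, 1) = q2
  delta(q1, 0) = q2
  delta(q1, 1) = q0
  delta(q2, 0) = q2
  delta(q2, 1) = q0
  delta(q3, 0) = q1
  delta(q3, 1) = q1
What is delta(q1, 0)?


Looking up transition function:
delta(q1, 0) in the table
Row: q1, Column: 0
Result: q2

q2


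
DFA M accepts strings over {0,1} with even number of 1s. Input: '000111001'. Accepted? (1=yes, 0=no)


DFA has 2 states: q_even (start, accept=yes) and q_odd
Processing string '000111001' character by character:
  Position 0: read '0', 1-count=0 -> q_even (no change)
  Position 1: read '0', 1-count=0 -> q_even (no change)
  Position 2: read '0', 1-count=0 -> q_even (no change)
  Position 3: read '1', 1-count=1 -> q_odd
  Position 4: read '1', 1-count=2 -> q_even
  Position 5: read '1', 1-count=3 -> q_odd
  Position 6: read '0', 1-count=3 -> q_odd (no change)
  Position 7: read '0', 1-count=3 -> q_odd (no change)
  Position 8: read '1', 1-count=4 -> q_even
Final state: q_even, total 1s = 4 (even); the DFA requires an even count -> accept

1


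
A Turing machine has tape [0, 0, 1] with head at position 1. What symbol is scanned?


Tape: [0, 0, 1]
Positions: 0 1 2
Values:    0 0 1
Head at position 1
tape[1] = 0

0


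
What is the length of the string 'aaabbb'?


String: 'aaabbb'
Counting characters:
  'a' appears 3 time(s)
  'b' appears 3 time(s)
Total length = 3 + 3 = 6

6


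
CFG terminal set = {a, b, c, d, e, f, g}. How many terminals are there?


Terminal symbols: a, b, c, d, e, f, g
Counting each: a (#1), b (#2), c (#3), d (#4), e (#5), f (#6), g (#7)
Total = 7

7


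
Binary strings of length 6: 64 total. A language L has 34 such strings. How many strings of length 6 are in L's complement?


Alphabet: {0,1}
String length: 6
Total strings of length 6 = 2^6 = 64
Strings in L = 34
Complement = total - |L|
= 64 - 34
= 30

30


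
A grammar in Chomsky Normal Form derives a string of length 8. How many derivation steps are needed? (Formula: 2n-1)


Chomsky Normal Form derivation:
String length n = 8
Each step either:
  - Splits a nonterminal into two (n-1 such steps)
  - Converts a nonterminal to terminal (n such steps)
Total = (n-1) + n = 2n - 1
= 2(8) - 1
= 16 - 1
= 15

15


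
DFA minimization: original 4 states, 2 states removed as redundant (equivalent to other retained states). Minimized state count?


Original DFA: 4 states
Redundant states removed: 2
Minimized states = original - removed
= 4 - 2
= 2

2


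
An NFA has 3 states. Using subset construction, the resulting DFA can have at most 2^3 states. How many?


NFA has 3 states
Subset construction: each DFA state = subset of NFA states
Maximum subsets = 2^3
2^3 = 8

8


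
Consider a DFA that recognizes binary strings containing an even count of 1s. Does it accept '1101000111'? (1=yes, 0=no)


DFA has 2 states: q_even (start, accept=yes) and q_odd
Processing string '1101000111' character by character:
  Position 0: read '1', 1-count=1 -> q_odd
  Position 1: read '1', 1-count=2 -> q_even
  Position 2: read '0', 1-count=2 -> q_even (no change)
  Position 3: read '1', 1-count=3 -> q_odd
  Position 4: read '0', 1-count=3 -> q_odd (no change)
  Position 5: read '0', 1-count=3 -> q_odd (no change)
  Position 6: read '0', 1-count=3 -> q_odd (no change)
  Position 7: read '1', 1-count=4 -> q_even
  Position 8: read '1', 1-count=5 -> q_odd
  Position 9: read '1', 1-count=6 -> q_even
Final state: q_even, total 1s = 6 (even); the DFA requires an even count -> accept

1


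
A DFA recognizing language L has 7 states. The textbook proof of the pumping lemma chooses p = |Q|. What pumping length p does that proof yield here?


Pumping lemma for regular languages (standard proof):
Take p = |Q|, the number of DFA states.
Any string of length >= |Q| passes through |Q|+1 states while reading its first |Q| symbols,
so by pigeonhole some state repeats, giving the loop that can be pumped.
Here |Q| = 7
Therefore the proof uses p = 7

7


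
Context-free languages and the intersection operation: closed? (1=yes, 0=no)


CFL closure properties:
  Closed under: union, concatenation, Kleene star
  NOT closed under: intersection, complement
Operation 'intersection' is in not-closed list -> No (not closed)

0


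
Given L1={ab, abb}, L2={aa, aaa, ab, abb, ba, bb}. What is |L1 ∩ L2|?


L1 = {ab, abb}
L2 = {aa, aaa, ab, abb, ba, bb}
Checking each string in L1 against L2:
  'ab': in L2? Yes
  'abb': in L2? Yes
Intersection = {ab, abb}
|L1 ∩ L2| = 2

2


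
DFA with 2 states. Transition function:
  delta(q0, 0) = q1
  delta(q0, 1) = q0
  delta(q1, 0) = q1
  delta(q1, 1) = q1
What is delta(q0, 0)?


Looking up transition function:
delta(q0, 0) in the table
Row: q0, Column: 0
Result: q1

q1


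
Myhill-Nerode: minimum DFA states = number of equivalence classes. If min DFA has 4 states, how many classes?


Myhill-Nerode theorem:
Number of equivalence classes = number of states in minimal DFA
Minimal DFA states = 4
Therefore equivalence classes = 4

4


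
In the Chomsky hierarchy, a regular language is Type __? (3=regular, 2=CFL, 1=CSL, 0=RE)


Chomsky hierarchy levels:
  Type 3: Regular (DFA/NFA/regex)
  Type 2: Context-free (PDA)
  Type 1: Context-sensitive
  Type 0: Recursively enumerable (TM)
'regular' corresponds to Type 3

3


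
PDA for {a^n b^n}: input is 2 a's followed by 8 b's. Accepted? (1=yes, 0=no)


Language requires equal numbers of a's and b's
PDA pushes for each 'a', pops for each 'b'
Number of a's = 2
Number of b's = 8
2 != 8 -> Reject

0


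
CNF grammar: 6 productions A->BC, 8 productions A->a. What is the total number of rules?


CNF allows two rule forms:
  A -> BC (binary): 6 rules
  A -> a (terminal): 8 rules
Total = 6 + 8 = 14

14


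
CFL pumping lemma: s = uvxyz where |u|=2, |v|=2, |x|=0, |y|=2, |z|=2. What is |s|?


|s| = |u| + |v| + |x| + |y| + |z|
= 2 + 2 + 0 + 2 + 2
= 4 + 0 + 4
= 4 + 4
= 8

8


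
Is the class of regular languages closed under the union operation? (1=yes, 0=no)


Regular languages are closed under:
- Union (DFA product construction)
- Intersection (DFA product construction)
- Complement (swap accept/reject states)
- Concatenation (NFA construction)
- Kleene star (NFA construction)
union is in this list
Therefore: closed

1


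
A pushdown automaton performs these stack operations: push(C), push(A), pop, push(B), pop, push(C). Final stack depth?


Tracing stack operations:
  push(C) -> stack = [C], depth=1
  push(A) -> stack = [C,A], depth=2
  pop -> removed A, stack = [C], depth=1
  push(B) -> stack = [C,B], depth=2
  pop -> removed B, stack = [C], depth=1
  push(C) -> stack = [C,C], depth=2
Final depth = 2

2


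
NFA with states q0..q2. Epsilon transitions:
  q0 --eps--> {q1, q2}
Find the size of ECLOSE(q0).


Starting from q0
Initialize closure = {q0}
Follow epsilon from q0 -> add q1
Follow epsilon from q0 -> add q2
Final closure: {q0, q1, q2}
Size = 3

3


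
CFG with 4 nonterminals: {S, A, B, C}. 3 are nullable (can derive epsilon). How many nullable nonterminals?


Nonterminals: {S, A, B, C}
A nonterminal is nullable if it can derive epsilon
Counting nullable nonterminals: 3
Total nullable = 3

3


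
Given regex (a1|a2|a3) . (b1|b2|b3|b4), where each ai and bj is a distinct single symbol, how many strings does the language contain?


First group: 3 alternatives
Second group: 4 alternatives
Concatenation: each choice from group 1 pairs with each from group 2
Total = 3 x 4 = 12

12


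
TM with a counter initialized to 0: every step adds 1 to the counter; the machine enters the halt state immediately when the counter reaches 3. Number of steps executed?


Counter starts at 0. Counting sequence:
  Step 1: counter = 1
  Step 2: counter = 2
  Step 3: counter = 3
Counter reached 3 -> halt
Total steps = 3

3


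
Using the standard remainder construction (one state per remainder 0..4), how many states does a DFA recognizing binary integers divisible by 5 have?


Divisibility by 5 is tracked via the remainder mod 5: 0, 1, ..., 4
The construction assigns one state to each remainder
Number of remainders = 5

5


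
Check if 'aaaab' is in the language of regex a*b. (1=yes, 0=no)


Pattern: a*b
String: 'aaaab'
Pattern requires: zero or more 'a's followed by exactly one 'b'
Found 4 leading 'a's
Remaining: 'b'
Remaining is exactly 'b' -> match
Result: 1

1


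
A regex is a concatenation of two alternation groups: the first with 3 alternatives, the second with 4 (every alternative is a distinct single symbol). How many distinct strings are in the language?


First group: 3 alternatives
Second group: 4 alternatives
Concatenation: each choice from group 1 pairs with each from group 2
Total = 3 x 4 = 12

12


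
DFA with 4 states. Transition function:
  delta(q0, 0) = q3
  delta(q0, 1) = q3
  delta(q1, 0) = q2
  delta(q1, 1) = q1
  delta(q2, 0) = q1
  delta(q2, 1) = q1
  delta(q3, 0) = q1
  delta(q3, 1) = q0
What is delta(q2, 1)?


Looking up transition function:
delta(q2, 1) in the table
Row: q2, Column: 1
Result: q1

q1


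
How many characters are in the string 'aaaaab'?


String: 'aaaaab'
Counting characters:
  'a' appears 5 time(s)
  'b' appears 1 time(s)
Total length = 5 + 1 = 6

6


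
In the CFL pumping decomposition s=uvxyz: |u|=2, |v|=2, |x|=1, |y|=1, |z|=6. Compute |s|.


|s| = |u| + |v| + |x| + |y| + |z|
= 2 + 2 + 1 + 1 + 6
= 4 + 1 + 7
= 5 + 7
= 12

12


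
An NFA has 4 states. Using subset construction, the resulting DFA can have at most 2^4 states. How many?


NFA has 4 states
Subset construction: each DFA state = subset of NFA states
Maximum subsets = 2^4
2^4 = 16

16


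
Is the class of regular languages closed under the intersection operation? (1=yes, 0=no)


Regular languages are closed under:
- Union (DFA product construction)
- Intersection (DFA product construction)
- Complement (swap accept/reject states)
- Concatenation (NFA construction)
- Kleene star (NFA construction)
intersection is in this list
Therefore: closed

1


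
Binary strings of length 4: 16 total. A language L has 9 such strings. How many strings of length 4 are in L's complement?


Alphabet: {0,1}
String length: 4
Total strings of length 4 = 2^4 = 16
Strings in L = 9
Complement = total - |L|
= 16 - 9
= 7

7


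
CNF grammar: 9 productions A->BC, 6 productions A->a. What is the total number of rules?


CNF allows two rule forms:
  A -> BC (binary): 9 rules
  A -> a (terminal): 6 rules
Total = 9 + 6 = 15

15


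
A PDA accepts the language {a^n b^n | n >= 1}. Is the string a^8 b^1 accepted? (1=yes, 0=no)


Language requires equal numbers of a's and b's
PDA pushes for each 'a', pops for each 'b'
Number of a's = 8
Number of b's = 1
8 != 1 -> Reject

0


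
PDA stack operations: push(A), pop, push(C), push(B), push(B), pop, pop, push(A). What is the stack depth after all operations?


Tracing stack operations:
  push(A) -> stack = [A], depth=1
  pop -> removed A, stack = [], depth=0
  push(C) -> stack = [C], depth=1
  push(B) -> stack = [C,B], depth=2
  push(B) -> stack = [C,B,B], depth=3
  pop -> removed B, stack = [C,B], depth=2
  pop -> removed B, stack = [C], depth=1
  push(A) -> stack = [C,A], depth=2
Final depth = 2

2


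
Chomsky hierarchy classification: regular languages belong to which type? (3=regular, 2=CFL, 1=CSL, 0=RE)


Chomsky hierarchy levels:
  Type 3: Regular (DFA/NFA/regex)
  Type 2: Context-free (PDA)
  Type 1: Context-sensitive
  Type 0: Recursively enumerable (TM)
'regular' corresponds to Type 3

3


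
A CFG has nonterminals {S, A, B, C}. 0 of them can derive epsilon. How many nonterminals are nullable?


Nonterminals: {S, A, B, C}
A nonterminal is nullable if it can derive epsilon
Counting nullable nonterminals: 0
Total nullable = 0

0


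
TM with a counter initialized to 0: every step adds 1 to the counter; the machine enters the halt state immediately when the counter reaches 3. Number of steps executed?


Counter starts at 0. Counting sequence:
  Step 1: counter = 1
  Step 2: counter = 2
  Step 3: counter = 3
Counter reached 3 -> halt
Total steps = 3

3


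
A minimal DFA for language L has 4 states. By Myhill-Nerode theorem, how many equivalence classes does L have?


Myhill-Nerode theorem:
Number of equivalence classes = number of states in minimal DFA
Minimal DFA states = 4
Therefore equivalence classes = 4

4


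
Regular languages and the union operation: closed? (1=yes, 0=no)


Regular languages are closed under all standard operations:
- Union: Yes (product construction)
- Intersection: Yes (product construction)
- Complement: Yes (swap accept/reject)
- Concatenation: Yes (NFA construction)
Operation: union -> Closed

1


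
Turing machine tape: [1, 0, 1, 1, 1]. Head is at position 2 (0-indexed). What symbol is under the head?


Tape: [1, 0, 1, 1, 1]
Positions: 0 1 2 3 4
Values:    1 0 1 1 1
Head at position 2
tape[2] = 1

1


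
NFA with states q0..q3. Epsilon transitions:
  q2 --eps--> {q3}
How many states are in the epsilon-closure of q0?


Starting from q0
Initialize closure = {q0}
q0 has no outgoing epsilon transitions -> nothing to add
Final closure: {q0}
Size = 1

1


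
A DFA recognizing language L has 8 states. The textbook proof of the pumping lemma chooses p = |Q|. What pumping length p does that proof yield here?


Pumping lemma for regular languages (standard proof):
Take p = |Q|, the number of DFA states.
Any string of length >= |Q| passes through |Q|+1 states while reading its first |Q| symbols,
so by pigeonhole some state repeats, giving the loop that can be pumped.
Here |Q| = 8
Therefore the proof uses p = 8

8


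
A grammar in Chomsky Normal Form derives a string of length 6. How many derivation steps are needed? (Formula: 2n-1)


Chomsky Normal Form derivation:
String length n = 6
Each step either:
  - Splits a nonterminal into two (n-1 such steps)
  - Converts a nonterminal to terminal (n such steps)
Total = (n-1) + n = 2n - 1
= 2(6) - 1
= 12 - 1
= 11

11


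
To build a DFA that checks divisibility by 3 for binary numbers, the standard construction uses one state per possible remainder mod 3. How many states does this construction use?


Divisibility by 3 is tracked via the remainder mod 3: 0, 1, ..., 2
The construction assigns one state to each remainder
Number of remainders = 3

3


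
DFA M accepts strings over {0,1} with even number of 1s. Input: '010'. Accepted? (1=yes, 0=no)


DFA has 2 states: q_even (start, accept=yes) and q_odd
Processing string '010' character by character:
  Position 0: read '0', 1-count=0 -> q_even (no change)
  Position 1: read '1', 1-count=1 -> q_odd
  Position 2: read '0', 1-count=1 -> q_odd (no change)
Final state: q_odd, total 1s = 1 (odd); the DFA requires an even count -> reject

0


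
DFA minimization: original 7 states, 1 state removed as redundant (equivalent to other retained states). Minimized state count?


Original DFA: 7 states
Redundant states removed: 1
Minimized states = original - removed
= 7 - 1
= 6

6


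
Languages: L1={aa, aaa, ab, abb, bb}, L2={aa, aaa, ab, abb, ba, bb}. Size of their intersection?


L1 = {aa, aaa, ab, abb, bb}
L2 = {aa, aaa, ab, abb, ba, bb}
Checking each string in L1 against L2:
  'aa': in L2? Yes
  'aaa': in L2? Yes
  'ab': in L2? Yes
  'abb': in L2? Yes
  'bb': in L2? Yes
Intersection = {aa, aaa, ab, abb, bb}
|L1 ∩ L2| = 5

5


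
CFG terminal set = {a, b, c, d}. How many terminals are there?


Terminal symbols: a, b, c, d
Counting each: a (#1), b (#2), c (#3), d (#4)
Total = 4

4


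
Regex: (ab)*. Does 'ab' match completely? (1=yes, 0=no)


Pattern: (ab)*
String: 'ab'
Pattern requires: zero or more repetitions of 'ab'
Pairs: ['ab']
All pairs are 'ab'? Yes
Result: 1

1


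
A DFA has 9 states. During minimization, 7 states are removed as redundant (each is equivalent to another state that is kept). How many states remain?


Original DFA: 9 states
Redundant states removed: 7
Minimized states = original - removed
= 9 - 7
= 2

2


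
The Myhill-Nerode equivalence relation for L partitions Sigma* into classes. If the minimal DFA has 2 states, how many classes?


Myhill-Nerode theorem:
Number of equivalence classes = number of states in minimal DFA
Minimal DFA states = 2
Therefore equivalence classes = 2

2


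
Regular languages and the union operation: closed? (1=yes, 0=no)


Regular languages are closed under all standard operations:
- Union: Yes (product construction)
- Intersection: Yes (product construction)
- Complement: Yes (swap accept/reject)
- Concatenation: Yes (NFA construction)
Operation: union -> Closed

1


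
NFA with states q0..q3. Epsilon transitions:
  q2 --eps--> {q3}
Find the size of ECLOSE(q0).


Starting from q0
Initialize closure = {q0}
q0 has no outgoing epsilon transitions -> nothing to add
Final closure: {q0}
Size = 1

1


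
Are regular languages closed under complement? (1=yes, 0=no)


Regular languages are closed under:
- Union (DFA product construction)
- Intersection (DFA product construction)
- Complement (swap accept/reject states)
- Concatenation (NFA construction)
- Kleene star (NFA construction)
complement is in this list
Therefore: closed

1


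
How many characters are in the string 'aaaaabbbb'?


String: 'aaaaabbbb'
Counting characters:
  'a' appears 5 time(s)
  'b' appears 4 time(s)
Total length = 5 + 4 = 9

9


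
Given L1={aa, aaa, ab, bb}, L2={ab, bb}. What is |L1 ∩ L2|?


L1 = {aa, aaa, ab, bb}
L2 = {ab, bb}
Checking each string in L1 against L2:
  'aa': in L2? No
  'aaa': in L2? No
  'ab': in L2? Yes
  'bb': in L2? Yes
Intersection = {ab, bb}
|L1 ∩ L2| = 2

2


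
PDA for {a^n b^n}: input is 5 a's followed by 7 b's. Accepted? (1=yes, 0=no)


Language requires equal numbers of a's and b's
PDA pushes for each 'a', pops for each 'b'
Number of a's = 5
Number of b's = 7
5 != 7 -> Reject

0


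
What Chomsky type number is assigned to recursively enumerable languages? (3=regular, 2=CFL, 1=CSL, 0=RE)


Chomsky hierarchy levels:
  Type 3: Regular (DFA/NFA/regex)
  Type 2: Context-free (PDA)
  Type 1: Context-sensitive
  Type 0: Recursively enumerable (TM)
'recursively enumerable' corresponds to Type 0

0


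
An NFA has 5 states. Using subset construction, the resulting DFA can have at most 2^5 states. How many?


NFA has 5 states
Subset construction: each DFA state = subset of NFA states
Maximum subsets = 2^5
2^5 = 32

32


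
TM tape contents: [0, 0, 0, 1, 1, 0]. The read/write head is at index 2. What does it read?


Tape: [0, 0, 0, 1, 1, 0]
Positions: 0 1 2 3 4 5
Values:    0 0 0 1 1 0
Head at position 2
tape[2] = 0

0
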